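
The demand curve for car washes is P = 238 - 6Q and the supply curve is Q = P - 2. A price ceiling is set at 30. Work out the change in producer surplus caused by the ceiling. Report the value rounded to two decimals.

Rewriting supply in inverse form: P = 2 + Q.
Without the control, 238 - 6Q = 2 + Q so Q* = 33.7143 and P* = 35.7143.
At the ceiling price 30, quantity supplied is (30 - 2)/1 = 28; supply is the short side, so Q = 28 trades at P = 30.
PS goes from (1/2)(33.7143)(33.7143) = 568.3265 to 392 (computed as (30 - 2)(28) - (1/2)(1)(28)^2), a change of -176.3265.

-176.33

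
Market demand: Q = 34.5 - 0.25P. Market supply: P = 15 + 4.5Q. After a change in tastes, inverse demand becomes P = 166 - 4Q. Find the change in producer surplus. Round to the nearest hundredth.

Rewriting demand in inverse form: P = 138 - 4Q.
Initial equilibrium: Q_0 = 14.4706, P_0 = 80.1176; CS_0 = (1/2)(14.4706)(57.8824) = 418.7958, PS_0 = (1/2)(14.4706)(65.1176) = 471.1453.
New equilibrium: 166 - 4Q = 15 + 4.5Q gives Q_1 = 17.7647, P_1 = 94.9412; CS_1 = 631.1696, PS_1 = 710.0657.
Change in producer surplus = 710.0657 - 471.1453 = 238.9204.

238.92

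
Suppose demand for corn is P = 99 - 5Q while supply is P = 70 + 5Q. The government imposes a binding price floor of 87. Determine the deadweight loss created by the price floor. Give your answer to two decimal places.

Free-market equilibrium: 99 - 5Q = 70 + 5Q gives Q* = 2.9, P* = 84.5.
At P = 87, buyers demand (99 - 87)/5 = 2.4 while sellers would supply more, so the quantity traded is 2.4 at price 87.
At Q = 2.4 the demand price is 87 and the supply price is 82. Deadweight loss is the triangle between the curves from 2.4 to 2.9: (1/2)(87 - 82)(2.9 - 2.4) = 1.25.

1.25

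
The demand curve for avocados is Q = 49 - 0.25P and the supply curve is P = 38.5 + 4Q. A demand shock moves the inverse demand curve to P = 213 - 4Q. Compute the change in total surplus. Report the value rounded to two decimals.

Rewriting demand in inverse form: P = 196 - 4Q.
Initial equilibrium: Q_0 = 19.6875, P_0 = 117.25; CS_0 = (1/2)(19.6875)(78.75) = 775.1953, PS_0 = (1/2)(19.6875)(78.75) = 775.1953.
New equilibrium: 213 - 4Q = 38.5 + 4Q gives Q_1 = 21.8125, P_1 = 125.75; CS_1 = 951.5703, PS_1 = 951.5703.
Change in total surplus = (951.5703 + 951.5703) - (775.1953 + 775.1953) = 352.75.

352.75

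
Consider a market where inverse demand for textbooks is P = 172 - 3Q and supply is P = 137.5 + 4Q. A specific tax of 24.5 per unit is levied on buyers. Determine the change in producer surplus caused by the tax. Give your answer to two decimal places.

Pre-tax equilibrium: 172 - 3Q = 137.5 + 4Q gives Q* = 4.9286, P* = 157.2143.
A tax on buyers shifts demand down by 24.5: (172 - 24.5) - 3Q = 137.5 + 4Q, so Q_t = 1.4286. Buyers pay P_b = 167.7143; sellers receive P_s = P_b - 24.5 = 143.2143.
PS falls from (1/2)(4.9286)(19.7143) = 48.5816 to (1/2)(1.4286)(5.7143) = 4.0816, a change of -44.5.

-44.50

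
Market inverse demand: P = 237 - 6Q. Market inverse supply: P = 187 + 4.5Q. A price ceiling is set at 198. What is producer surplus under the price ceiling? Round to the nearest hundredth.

13.44

Free-market equilibrium: 237 - 6Q = 187 + 4.5Q gives Q* = 4.7619, P* = 208.4286.
At the ceiling price 198, quantity supplied is (198 - 187)/4.5 = 2.4444; supply is the short side, so Q = 2.4444 trades at P = 198.
PS is the triangle above supply below 198: (1/2)(2.4444)(198 - 187) = 13.4444.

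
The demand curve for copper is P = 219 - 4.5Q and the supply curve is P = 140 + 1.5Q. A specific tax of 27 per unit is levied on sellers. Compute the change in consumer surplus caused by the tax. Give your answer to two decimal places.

Without the tax, 219 - 4.5Q = 140 + 1.5Q so Q* = 13.1667 and P* = 159.75.
A tax on sellers shifts supply up by 27: 219 - 4.5Q = 140 + 1.5Q + 27, so Q_t = 8.6667. Buyers pay P_b = 180; sellers receive P_s = P_b - 27 = 153.
CS falls from (1/2)(13.1667)(59.25) = 390.0625 to (1/2)(8.6667)(39) = 169, a change of -221.0625.

-221.06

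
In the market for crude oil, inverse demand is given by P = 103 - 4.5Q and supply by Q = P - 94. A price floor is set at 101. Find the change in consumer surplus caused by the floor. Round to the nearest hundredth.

-5.58

Rewriting supply in inverse form: P = 94 + Q.
Free-market equilibrium: 103 - 4.5Q = 94 + Q gives Q* = 1.6364, P* = 95.6364.
At the floor price 101, quantity demanded is (103 - 101)/4.5 = 0.4444; demand is the short side, so Q = 0.4444 trades at P = 101.
CS goes from (1/2)(1.6364)(7.3636) = 6.0248 to 0.4444 (computed as (103 - 101)(0.4444) - (1/2)(4.5)(0.4444)^2), a change of -5.5803.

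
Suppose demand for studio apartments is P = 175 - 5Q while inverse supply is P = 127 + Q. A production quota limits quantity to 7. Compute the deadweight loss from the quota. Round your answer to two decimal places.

Without the quota, 175 - 5Q = 127 + Q gives Q* = 8.
At Q = 7 the demand price is 175 - 5(7) = 140 and the supply price is 127 + (7) = 134.
Deadweight loss is the triangle between the curves from 7 to 8: (1/2)(140 - 134)(8 - 7) = 3.

3.00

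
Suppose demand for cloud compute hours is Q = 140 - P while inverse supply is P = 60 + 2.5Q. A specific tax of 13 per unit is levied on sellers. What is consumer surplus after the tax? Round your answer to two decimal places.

Rewriting demand in inverse form: P = 140 - Q.
Without the tax, 140 - Q = 60 + 2.5Q so Q* = 22.8571 and P* = 117.1429.
A tax on sellers shifts supply up by 13: 140 - Q = 60 + 2.5Q + 13, so Q_t = 19.1429. Buyers pay P_b = 120.8571; sellers receive P_s = P_b - 13 = 107.8571.
CS = (1/2)(Q_t)(140 - P_b) = (1/2)(19.1429)(19.1429) = 183.2245.

183.22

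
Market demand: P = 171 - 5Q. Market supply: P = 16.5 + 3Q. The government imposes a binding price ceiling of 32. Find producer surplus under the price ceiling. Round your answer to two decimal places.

Free-market equilibrium: 171 - 5Q = 16.5 + 3Q gives Q* = 19.3125, P* = 74.4375.
At P = 32, sellers supply (32 - 16.5)/3 = 5.1667 while buyers want more, so the quantity traded is 5.1667 at price 32.
PS is the triangle above supply below 32: (1/2)(5.1667)(32 - 16.5) = 40.0417.

40.04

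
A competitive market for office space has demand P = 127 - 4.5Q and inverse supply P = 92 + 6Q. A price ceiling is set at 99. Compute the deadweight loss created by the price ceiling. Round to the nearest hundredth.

Free-market equilibrium: 127 - 4.5Q = 92 + 6Q gives Q* = 3.3333, P* = 112.
At P = 99, sellers supply (99 - 92)/6 = 1.1667 while buyers want more, so the quantity traded is 1.1667 at price 99.
The lost-trades triangle has base Q* - 1.1667 = 2.1667 and height equal to the gap between the curves at Q = 1.1667, which is 121.75 - 99 = 22.75. DWL = (1/2)(2.1667)(22.75) = 24.6458.

24.65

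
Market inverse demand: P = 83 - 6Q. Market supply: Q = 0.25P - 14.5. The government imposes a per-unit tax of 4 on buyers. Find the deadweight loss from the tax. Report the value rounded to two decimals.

0.80

Rewriting supply in inverse form: P = 58 + 4Q.
Without the tax, 83 - 6Q = 58 + 4Q so Q* = 2.5 and P* = 68.
With the tax, buyers' net willingness to pay falls by 4: (83 - 4) - 6Q = 58 + 4Q, so Q_t = 2.1. Buyers pay P_b = 70.4; sellers receive P_s = P_b - 4 = 66.4.
The welfare triangle lost has base Q* - Q_t = 0.4 and height t = 4, so DWL = (1/2)(0.4)(4) = 0.8.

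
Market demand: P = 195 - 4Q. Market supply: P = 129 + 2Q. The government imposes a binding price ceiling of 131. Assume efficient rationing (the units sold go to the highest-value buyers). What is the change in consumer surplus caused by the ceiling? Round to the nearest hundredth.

Free-market equilibrium: 195 - 4Q = 129 + 2Q gives Q* = 11, P* = 151.
At the ceiling price 131, quantity supplied is (131 - 129)/2 = 1; supply is the short side, so Q = 1 trades at P = 131.
CS goes from (1/2)(11)(44) = 242 to 62 (computed as (195 - 131)(1) - (1/2)(4)(1)^2), a change of -180.

-180.00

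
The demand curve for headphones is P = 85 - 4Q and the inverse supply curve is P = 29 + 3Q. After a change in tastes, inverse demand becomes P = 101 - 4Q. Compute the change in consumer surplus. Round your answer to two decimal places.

Initial equilibrium: Q_0 = 8, P_0 = 53; CS_0 = (1/2)(8)(32) = 128, PS_0 = (1/2)(8)(24) = 96.
New equilibrium: 101 - 4Q = 29 + 3Q gives Q_1 = 10.2857, P_1 = 59.8571; CS_1 = 211.5918, PS_1 = 158.6939.
Change in consumer surplus = 211.5918 - 128 = 83.5918.

83.59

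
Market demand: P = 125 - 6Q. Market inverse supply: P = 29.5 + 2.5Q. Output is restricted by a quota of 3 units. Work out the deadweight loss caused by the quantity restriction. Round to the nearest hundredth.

288.24

Without the quota, 125 - 6Q = 29.5 + 2.5Q gives Q* = 11.2353.
At Q = 3 the demand price is 125 - 6(3) = 107 and the supply price is 29.5 + 2.5(3) = 37.
DWL = (1/2)(gap between curves at 3) x (Q* - 3) = (1/2)(70)(8.2353) = 288.2353.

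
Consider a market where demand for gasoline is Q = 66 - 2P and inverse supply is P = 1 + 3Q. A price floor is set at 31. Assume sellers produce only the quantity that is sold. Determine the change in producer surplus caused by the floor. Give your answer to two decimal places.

-29.39

Rewriting demand in inverse form: P = 33 - 0.5Q.
Free-market equilibrium: 33 - 0.5Q = 1 + 3Q gives Q* = 9.1429, P* = 28.4286.
At the floor price 31, quantity demanded is (33 - 31)/0.5 = 4; demand is the short side, so Q = 4 trades at P = 31.
PS goes from (1/2)(9.1429)(27.4286) = 125.3878 to 96 (computed as (31 - 1)(4) - (1/2)(3)(4)^2), a change of -29.3878.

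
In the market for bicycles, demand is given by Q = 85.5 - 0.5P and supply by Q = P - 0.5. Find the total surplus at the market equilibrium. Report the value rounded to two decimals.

Rewriting demand in inverse form: P = 171 - 2Q.
Rewriting supply in inverse form: P = 0.5 + Q.
Setting demand equal to supply, 170.5 = 3Q, so Q* = 56.8333 and P* = 57.3333.
Total surplus is the full triangle between the curves from 0 to Q*: (1/2)(56.8333)(171 - 0.5) = 4845.0417.

4845.04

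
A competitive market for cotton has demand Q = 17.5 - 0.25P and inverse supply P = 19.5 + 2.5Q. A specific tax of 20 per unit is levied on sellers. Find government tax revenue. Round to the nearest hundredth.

Rewriting demand in inverse form: P = 70 - 4Q.
Pre-tax equilibrium: 70 - 4Q = 19.5 + 2.5Q gives Q* = 7.7692, P* = 38.9231.
A tax on sellers shifts supply up by 20: 70 - 4Q = 19.5 + 2.5Q + 20, so Q_t = 4.6923. Buyers pay P_b = 51.2308; sellers receive P_s = P_b - 20 = 31.2308.
Revenue is the tax times quantity traded: 20 x 4.6923 = 93.8462.

93.85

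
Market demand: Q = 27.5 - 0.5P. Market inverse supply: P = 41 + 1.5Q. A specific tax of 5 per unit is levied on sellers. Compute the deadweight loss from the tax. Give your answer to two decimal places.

3.57

Rewriting demand in inverse form: P = 55 - 2Q.
Without the tax, 55 - 2Q = 41 + 1.5Q so Q* = 4 and P* = 47.
With the tax, sellers need 5 more per unit: 55 - 2Q = 41 + 1.5Q + 5, so Q_t = 2.5714. Buyers pay P_b = 49.8571; sellers receive P_s = P_b - 5 = 44.8571.
The welfare triangle lost has base Q* - Q_t = 1.4286 and height t = 5, so DWL = (1/2)(1.4286)(5) = 3.5714.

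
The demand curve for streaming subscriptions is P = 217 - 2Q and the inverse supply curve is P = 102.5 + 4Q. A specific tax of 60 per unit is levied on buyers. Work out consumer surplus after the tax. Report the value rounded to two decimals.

82.51

Without the tax, 217 - 2Q = 102.5 + 4Q so Q* = 19.0833 and P* = 178.8333.
With the tax, buyers' net willingness to pay falls by 60: (217 - 60) - 2Q = 102.5 + 4Q, so Q_t = 9.0833. Buyers pay P_b = 198.8333; sellers receive P_s = P_b - 60 = 138.8333.
CS = (1/2)(Q_t)(217 - P_b) = (1/2)(9.0833)(18.1667) = 82.5069.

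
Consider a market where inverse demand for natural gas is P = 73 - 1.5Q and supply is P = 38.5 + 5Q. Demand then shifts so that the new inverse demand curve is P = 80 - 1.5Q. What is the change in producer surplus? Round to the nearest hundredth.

31.48

Initial equilibrium: Q_0 = 5.3077, P_0 = 65.0385; CS_0 = (1/2)(5.3077)(7.9615) = 21.1287, PS_0 = (1/2)(5.3077)(26.5385) = 70.429.
New equilibrium: 80 - 1.5Q = 38.5 + 5Q gives Q_1 = 6.3846, P_1 = 70.4231; CS_1 = 30.5725, PS_1 = 101.9083.
Change in producer surplus = 101.9083 - 70.429 = 31.4793.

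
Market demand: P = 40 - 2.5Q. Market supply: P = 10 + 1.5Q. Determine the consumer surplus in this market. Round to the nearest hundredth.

Set 40 - 2.5Q = 10 + 1.5Q, which gives 30 = 4Q, so Q* = 7.5 and P* = 40 - 2.5(7.5) = 21.25.
Consumer surplus is the triangle under demand above P*: (1/2)(7.5)(40 - 21.25) = (1/2)(7.5)(18.75) = 70.3125.

70.31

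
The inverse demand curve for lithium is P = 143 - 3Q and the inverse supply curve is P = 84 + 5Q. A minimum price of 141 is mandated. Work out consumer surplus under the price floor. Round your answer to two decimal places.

0.67

Free-market equilibrium: 143 - 3Q = 84 + 5Q gives Q* = 7.375, P* = 120.875.
At the floor price 141, quantity demanded is (143 - 141)/3 = 0.6667; demand is the short side, so Q = 0.6667 trades at P = 141.
CS is the triangle under demand above 141: (1/2)(0.6667)(143 - 141) = 0.6667.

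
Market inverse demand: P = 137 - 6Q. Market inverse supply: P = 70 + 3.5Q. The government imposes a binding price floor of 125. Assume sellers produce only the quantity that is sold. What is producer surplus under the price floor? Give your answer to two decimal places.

103.00

Without the control, 137 - 6Q = 70 + 3.5Q so Q* = 7.0526 and P* = 94.6842.
At the floor price 125, quantity demanded is (137 - 125)/6 = 2; demand is the short side, so Q = 2 trades at P = 125.
The supply price at Q = 2 is 77. PS is the trapezoid between 125 and supply over [0, 2]: (1/2)[(125 - 70) + (125 - 77)](2) = 103.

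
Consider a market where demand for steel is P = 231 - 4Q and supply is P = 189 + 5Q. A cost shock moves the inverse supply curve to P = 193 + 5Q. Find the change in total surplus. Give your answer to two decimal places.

-17.78

Initial equilibrium: Q_0 = 4.6667, P_0 = 212.3333; CS_0 = (1/2)(4.6667)(18.6667) = 43.5556, PS_0 = (1/2)(4.6667)(23.3333) = 54.4444.
New equilibrium: 231 - 4Q = 193 + 5Q gives Q_1 = 4.2222, P_1 = 214.1111; CS_1 = 35.6543, PS_1 = 44.5679.
Change in total surplus = (35.6543 + 44.5679) - (43.5556 + 54.4444) = -17.7778.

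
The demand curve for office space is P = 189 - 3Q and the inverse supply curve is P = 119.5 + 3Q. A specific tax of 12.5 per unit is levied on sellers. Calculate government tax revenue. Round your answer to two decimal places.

118.75

Pre-tax equilibrium: 189 - 3Q = 119.5 + 3Q gives Q* = 11.5833, P* = 154.25.
A tax on sellers shifts supply up by 12.5: 189 - 3Q = 119.5 + 3Q + 12.5, so Q_t = 9.5. Buyers pay P_b = 160.5; sellers receive P_s = P_b - 12.5 = 148.
Tax revenue = t x Q_t = 12.5 x 9.5 = 118.75.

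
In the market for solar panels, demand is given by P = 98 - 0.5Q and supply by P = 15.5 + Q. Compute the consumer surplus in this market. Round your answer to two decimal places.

Set 98 - 0.5Q = 15.5 + Q, which gives 82.5 = 1.5Q, so Q* = 55 and P* = 98 - 0.5(55) = 70.5.
CS is the area between the demand curve and P* from 0 to Q*: (1/2)(55)(27.5) = 756.25.

756.25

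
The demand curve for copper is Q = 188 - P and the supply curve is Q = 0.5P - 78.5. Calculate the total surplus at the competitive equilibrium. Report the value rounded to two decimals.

160.17

Rewriting demand in inverse form: P = 188 - Q.
Rewriting supply in inverse form: P = 157 + 2Q.
Set 188 - Q = 157 + 2Q, which gives 31 = 3Q, so Q* = 10.3333 and P* = 188 - (10.3333) = 177.6667.
CS = (1/2)(10.3333)(10.3333) = 53.3889 and PS = (1/2)(10.3333)(20.6667) = 106.7778, so total surplus = 160.1667.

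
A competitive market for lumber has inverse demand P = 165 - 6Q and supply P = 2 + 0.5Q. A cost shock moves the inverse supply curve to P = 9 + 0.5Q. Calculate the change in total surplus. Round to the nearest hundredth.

Initial equilibrium: Q_0 = 25.0769, P_0 = 14.5385; CS_0 = (1/2)(25.0769)(150.4615) = 1886.5562, PS_0 = (1/2)(25.0769)(12.5385) = 157.213.
New equilibrium: 165 - 6Q = 9 + 0.5Q gives Q_1 = 24, P_1 = 21; CS_1 = 1728, PS_1 = 144.
Change in total surplus = (1728 + 144) - (1886.5562 + 157.213) = -171.7692.

-171.77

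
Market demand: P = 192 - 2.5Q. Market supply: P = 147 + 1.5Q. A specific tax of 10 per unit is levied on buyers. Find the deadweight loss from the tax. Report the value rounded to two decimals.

12.50

Without the tax, 192 - 2.5Q = 147 + 1.5Q so Q* = 11.25 and P* = 163.875.
With the tax, buyers' net willingness to pay falls by 10: (192 - 10) - 2.5Q = 147 + 1.5Q, so Q_t = 8.75. Buyers pay P_b = 170.125; sellers receive P_s = P_b - 10 = 160.125.
Deadweight loss is the triangle between the curves from Q_t to Q*: (1/2)(11.25 - 8.75)(10) = 12.5.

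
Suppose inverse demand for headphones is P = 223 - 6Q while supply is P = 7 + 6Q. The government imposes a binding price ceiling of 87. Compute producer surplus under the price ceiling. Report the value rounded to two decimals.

533.33

Free-market equilibrium: 223 - 6Q = 7 + 6Q gives Q* = 18, P* = 115.
At P = 87, sellers supply (87 - 7)/6 = 13.3333 while buyers want more, so the quantity traded is 13.3333 at price 87.
PS is the triangle above supply below 87: (1/2)(13.3333)(87 - 7) = 533.3333.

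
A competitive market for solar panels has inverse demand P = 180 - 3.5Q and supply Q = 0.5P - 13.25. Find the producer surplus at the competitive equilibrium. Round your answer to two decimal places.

778.92

Rewriting supply in inverse form: P = 26.5 + 2Q.
Equilibrium: 180 - 3.5Q = 26.5 + 2Q, so Q* = 27.9091 and P* = 82.3182.
Producer surplus is the triangle above supply below P*: (1/2)(27.9091)(82.3182 - 26.5) = (1/2)(27.9091)(55.8182) = 778.9174.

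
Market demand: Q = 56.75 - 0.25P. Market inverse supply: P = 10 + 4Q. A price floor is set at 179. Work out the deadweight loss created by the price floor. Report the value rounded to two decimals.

915.06

Rewriting demand in inverse form: P = 227 - 4Q.
Without the control, 227 - 4Q = 10 + 4Q so Q* = 27.125 and P* = 118.5.
At P = 179, buyers demand (227 - 179)/4 = 12 while sellers would supply more, so the quantity traded is 12 at price 179.
At Q = 12 the demand price is 179 and the supply price is 58. Deadweight loss is the triangle between the curves from 12 to 27.125: (1/2)(179 - 58)(27.125 - 12) = 915.0625.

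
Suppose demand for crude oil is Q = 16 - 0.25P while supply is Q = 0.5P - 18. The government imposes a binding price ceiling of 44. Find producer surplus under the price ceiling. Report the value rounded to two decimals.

16.00

Rewriting demand in inverse form: P = 64 - 4Q.
Rewriting supply in inverse form: P = 36 + 2Q.
Without the control, 64 - 4Q = 36 + 2Q so Q* = 4.6667 and P* = 45.3333.
At the ceiling price 44, quantity supplied is (44 - 36)/2 = 4; supply is the short side, so Q = 4 trades at P = 44.
PS is the triangle above supply below 44: (1/2)(4)(44 - 36) = 16.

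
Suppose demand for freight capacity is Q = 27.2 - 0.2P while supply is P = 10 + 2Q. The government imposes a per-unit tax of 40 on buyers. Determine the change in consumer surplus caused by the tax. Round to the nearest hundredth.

-432.65

Rewriting demand in inverse form: P = 136 - 5Q.
Pre-tax equilibrium: 136 - 5Q = 10 + 2Q gives Q* = 18, P* = 46.
A tax on buyers shifts demand down by 40: (136 - 40) - 5Q = 10 + 2Q, so Q_t = 12.2857. Buyers pay P_b = 74.5714; sellers receive P_s = P_b - 40 = 34.5714.
Consumers lose the trapezoid between P* and P_b out to Q_t plus the triangle from Q_t to Q*: change in CS = 377.3469 - 810 = -432.6531.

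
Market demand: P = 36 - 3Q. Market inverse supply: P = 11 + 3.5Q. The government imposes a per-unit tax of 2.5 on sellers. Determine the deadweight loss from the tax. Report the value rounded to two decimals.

Pre-tax equilibrium: 36 - 3Q = 11 + 3.5Q gives Q* = 3.8462, P* = 24.4615.
A tax on sellers shifts supply up by 2.5: 36 - 3Q = 11 + 3.5Q + 2.5, so Q_t = 3.4615. Buyers pay P_b = 25.6154; sellers receive P_s = P_b - 2.5 = 23.1154.
The welfare triangle lost has base Q* - Q_t = 0.3846 and height t = 2.5, so DWL = (1/2)(0.3846)(2.5) = 0.4808.

0.48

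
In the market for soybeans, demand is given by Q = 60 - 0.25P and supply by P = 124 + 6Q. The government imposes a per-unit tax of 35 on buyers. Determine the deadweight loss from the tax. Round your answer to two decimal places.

Rewriting demand in inverse form: P = 240 - 4Q.
Pre-tax equilibrium: 240 - 4Q = 124 + 6Q gives Q* = 11.6, P* = 193.6.
A tax on buyers shifts demand down by 35: (240 - 35) - 4Q = 124 + 6Q, so Q_t = 8.1. Buyers pay P_b = 207.6; sellers receive P_s = P_b - 35 = 172.6.
The welfare triangle lost has base Q* - Q_t = 3.5 and height t = 35, so DWL = (1/2)(3.5)(35) = 61.25.

61.25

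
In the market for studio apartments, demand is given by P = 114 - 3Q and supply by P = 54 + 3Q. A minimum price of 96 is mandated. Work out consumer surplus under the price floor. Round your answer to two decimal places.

Free-market equilibrium: 114 - 3Q = 54 + 3Q gives Q* = 10, P* = 84.
At P = 96, buyers demand (114 - 96)/3 = 6 while sellers would supply more, so the quantity traded is 6 at price 96.
CS is the triangle under demand above 96: (1/2)(6)(114 - 96) = 54.

54.00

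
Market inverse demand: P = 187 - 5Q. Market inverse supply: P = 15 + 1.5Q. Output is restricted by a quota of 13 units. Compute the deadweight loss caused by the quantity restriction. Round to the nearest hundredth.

Without the quota, 187 - 5Q = 15 + 1.5Q gives Q* = 26.4615.
At Q = 13 the demand price is 187 - 5(13) = 122 and the supply price is 15 + 1.5(13) = 34.5.
DWL = (1/2)(gap between curves at 13) x (Q* - 13) = (1/2)(87.5)(13.4615) = 588.9423.

588.94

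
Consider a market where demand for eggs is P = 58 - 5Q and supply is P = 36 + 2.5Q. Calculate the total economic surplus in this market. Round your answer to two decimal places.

Equilibrium: 58 - 5Q = 36 + 2.5Q, so Q* = 2.9333 and P* = 43.3333.
CS = (1/2)(2.9333)(14.6667) = 21.5111 and PS = (1/2)(2.9333)(7.3333) = 10.7556, so total surplus = 32.2667.

32.27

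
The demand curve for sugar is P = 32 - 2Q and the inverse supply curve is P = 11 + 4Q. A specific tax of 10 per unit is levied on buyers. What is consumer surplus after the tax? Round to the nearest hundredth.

3.36

Without the tax, 32 - 2Q = 11 + 4Q so Q* = 3.5 and P* = 25.
With the tax, buyers' net willingness to pay falls by 10: (32 - 10) - 2Q = 11 + 4Q, so Q_t = 1.8333. Buyers pay P_b = 28.3333; sellers receive P_s = P_b - 10 = 18.3333.
CS = (1/2)(Q_t)(32 - P_b) = (1/2)(1.8333)(3.6667) = 3.3611.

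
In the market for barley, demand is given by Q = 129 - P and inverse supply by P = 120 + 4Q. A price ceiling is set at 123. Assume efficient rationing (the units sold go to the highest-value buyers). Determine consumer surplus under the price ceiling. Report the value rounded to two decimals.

Rewriting demand in inverse form: P = 129 - Q.
Free-market equilibrium: 129 - Q = 120 + 4Q gives Q* = 1.8, P* = 127.2.
At the ceiling price 123, quantity supplied is (123 - 120)/4 = 0.75; supply is the short side, so Q = 0.75 trades at P = 123.
The demand price at Q = 0.75 is 128.25. CS is the trapezoid between demand and 123 over [0, 0.75]: (1/2)[(129 - 123) + (128.25 - 123)](0.75) = 4.2188.

4.22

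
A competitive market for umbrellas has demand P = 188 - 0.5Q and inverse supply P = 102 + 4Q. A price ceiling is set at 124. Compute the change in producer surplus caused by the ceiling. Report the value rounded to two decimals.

-669.97

Free-market equilibrium: 188 - 0.5Q = 102 + 4Q gives Q* = 19.1111, P* = 178.4444.
At the ceiling price 124, quantity supplied is (124 - 102)/4 = 5.5; supply is the short side, so Q = 5.5 trades at P = 124.
PS goes from (1/2)(19.1111)(76.4444) = 730.4691 to 60.5 (computed as (124 - 102)(5.5) - (1/2)(4)(5.5)^2), a change of -669.9691.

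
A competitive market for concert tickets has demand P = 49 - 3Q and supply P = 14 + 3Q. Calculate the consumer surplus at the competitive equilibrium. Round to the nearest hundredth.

51.04

Setting demand equal to supply, 35 = 6Q, so Q* = 5.8333 and P* = 31.5.
Consumer surplus is the triangle under demand above P*: (1/2)(5.8333)(49 - 31.5) = (1/2)(5.8333)(17.5) = 51.0417.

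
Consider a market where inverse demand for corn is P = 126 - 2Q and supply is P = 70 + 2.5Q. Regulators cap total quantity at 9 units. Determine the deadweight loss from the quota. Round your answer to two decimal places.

Unrestricted equilibrium: Q* = (126 - 70)/(2 + 2.5) = 12.4444.
At Q = 9 the demand price is 126 - 2(9) = 108 and the supply price is 70 + 2.5(9) = 92.5.
DWL = (1/2)(gap between curves at 9) x (Q* - 9) = (1/2)(15.5)(3.4444) = 26.6944.

26.69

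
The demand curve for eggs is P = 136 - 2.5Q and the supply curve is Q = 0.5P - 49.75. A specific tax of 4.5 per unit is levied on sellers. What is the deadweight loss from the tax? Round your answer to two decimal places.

Rewriting supply in inverse form: P = 99.5 + 2Q.
Pre-tax equilibrium: 136 - 2.5Q = 99.5 + 2Q gives Q* = 8.1111, P* = 115.7222.
A tax on sellers shifts supply up by 4.5: 136 - 2.5Q = 99.5 + 2Q + 4.5, so Q_t = 7.1111. Buyers pay P_b = 118.2222; sellers receive P_s = P_b - 4.5 = 113.7222.
The welfare triangle lost has base Q* - Q_t = 1 and height t = 4.5, so DWL = (1/2)(1)(4.5) = 2.25.

2.25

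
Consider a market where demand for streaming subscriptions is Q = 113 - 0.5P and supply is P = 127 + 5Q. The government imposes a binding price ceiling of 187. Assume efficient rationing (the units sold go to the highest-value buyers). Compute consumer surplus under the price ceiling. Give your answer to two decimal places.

324.00

Rewriting demand in inverse form: P = 226 - 2Q.
Without the control, 226 - 2Q = 127 + 5Q so Q* = 14.1429 and P* = 197.7143.
At the ceiling price 187, quantity supplied is (187 - 127)/5 = 12; supply is the short side, so Q = 12 trades at P = 187.
The demand price at Q = 12 is 202. CS is the trapezoid between demand and 187 over [0, 12]: (1/2)[(226 - 187) + (202 - 187)](12) = 324.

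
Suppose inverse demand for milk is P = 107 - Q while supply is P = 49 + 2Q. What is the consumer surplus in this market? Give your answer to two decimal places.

Set 107 - Q = 49 + 2Q, which gives 58 = 3Q, so Q* = 19.3333 and P* = 107 - (19.3333) = 87.6667.
Consumer surplus is the triangle under demand above P*: (1/2)(19.3333)(107 - 87.6667) = (1/2)(19.3333)(19.3333) = 186.8889.

186.89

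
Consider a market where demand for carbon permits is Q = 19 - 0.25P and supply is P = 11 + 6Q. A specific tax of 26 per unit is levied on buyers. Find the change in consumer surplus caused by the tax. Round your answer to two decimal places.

Rewriting demand in inverse form: P = 76 - 4Q.
Pre-tax equilibrium: 76 - 4Q = 11 + 6Q gives Q* = 6.5, P* = 50.
With the tax, buyers' net willingness to pay falls by 26: (76 - 26) - 4Q = 11 + 6Q, so Q_t = 3.9. Buyers pay P_b = 60.4; sellers receive P_s = P_b - 26 = 34.4.
Consumers lose the trapezoid between P* and P_b out to Q_t plus the triangle from Q_t to Q*: change in CS = 30.42 - 84.5 = -54.08.

-54.08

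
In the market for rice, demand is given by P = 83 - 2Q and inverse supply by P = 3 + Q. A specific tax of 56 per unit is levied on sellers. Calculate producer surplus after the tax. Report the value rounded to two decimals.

32.00

Pre-tax equilibrium: 83 - 2Q = 3 + Q gives Q* = 26.6667, P* = 29.6667.
With the tax, sellers need 56 more per unit: 83 - 2Q = 3 + Q + 56, so Q_t = 8. Buyers pay P_b = 67; sellers receive P_s = P_b - 56 = 11.
Producer surplus is the triangle above supply below P_s: (1/2)(8)(11 - 3) = 32.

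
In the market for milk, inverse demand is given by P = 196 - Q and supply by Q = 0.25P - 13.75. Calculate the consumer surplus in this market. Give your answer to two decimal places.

Rewriting supply in inverse form: P = 55 + 4Q.
Setting demand equal to supply, 141 = 5Q, so Q* = 28.2 and P* = 167.8.
The demand choke price is 196, so CS = (1/2)(Q*)(196 - P*) = (1/2)(28.2)(28.2) = 397.62.

397.62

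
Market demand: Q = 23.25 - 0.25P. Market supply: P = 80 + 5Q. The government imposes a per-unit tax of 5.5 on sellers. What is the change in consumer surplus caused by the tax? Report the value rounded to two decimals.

Rewriting demand in inverse form: P = 93 - 4Q.
Without the tax, 93 - 4Q = 80 + 5Q so Q* = 1.4444 and P* = 87.2222.
With the tax, sellers need 5.5 more per unit: 93 - 4Q = 80 + 5Q + 5.5, so Q_t = 0.8333. Buyers pay P_b = 89.6667; sellers receive P_s = P_b - 5.5 = 84.1667.
CS falls from (1/2)(1.4444)(5.7778) = 4.1728 to (1/2)(0.8333)(3.3333) = 1.3889, a change of -2.784.

-2.78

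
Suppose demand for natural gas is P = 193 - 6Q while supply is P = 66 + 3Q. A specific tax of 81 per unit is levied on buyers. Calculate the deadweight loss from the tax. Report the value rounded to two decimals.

Without the tax, 193 - 6Q = 66 + 3Q so Q* = 14.1111 and P* = 108.3333.
With the tax, buyers' net willingness to pay falls by 81: (193 - 81) - 6Q = 66 + 3Q, so Q_t = 5.1111. Buyers pay P_b = 162.3333; sellers receive P_s = P_b - 81 = 81.3333.
The welfare triangle lost has base Q* - Q_t = 9 and height t = 81, so DWL = (1/2)(9)(81) = 364.5.

364.50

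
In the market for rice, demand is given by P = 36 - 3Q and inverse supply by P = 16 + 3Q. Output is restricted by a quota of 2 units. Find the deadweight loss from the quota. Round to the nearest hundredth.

Without the quota, 36 - 3Q = 16 + 3Q gives Q* = 3.3333.
At Q = 2 the demand price is 36 - 3(2) = 30 and the supply price is 16 + 3(2) = 22.
DWL = (1/2)(gap between curves at 2) x (Q* - 2) = (1/2)(8)(1.3333) = 5.3333.

5.33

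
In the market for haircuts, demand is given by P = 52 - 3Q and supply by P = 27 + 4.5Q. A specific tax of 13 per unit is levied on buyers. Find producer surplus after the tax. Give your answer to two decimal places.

5.76

Without the tax, 52 - 3Q = 27 + 4.5Q so Q* = 3.3333 and P* = 42.
A tax on buyers shifts demand down by 13: (52 - 13) - 3Q = 27 + 4.5Q, so Q_t = 1.6. Buyers pay P_b = 47.2; sellers receive P_s = P_b - 13 = 34.2.
PS = (1/2)(Q_t)(P_s - 27) = (1/2)(1.6)(7.2) = 5.76.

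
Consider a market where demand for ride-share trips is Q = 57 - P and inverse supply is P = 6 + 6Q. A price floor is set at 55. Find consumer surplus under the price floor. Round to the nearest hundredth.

2.00

Rewriting demand in inverse form: P = 57 - Q.
Free-market equilibrium: 57 - Q = 6 + 6Q gives Q* = 7.2857, P* = 49.7143.
At P = 55, buyers demand (57 - 55)/1 = 2 while sellers would supply more, so the quantity traded is 2 at price 55.
CS is the triangle under demand above 55: (1/2)(2)(57 - 55) = 2.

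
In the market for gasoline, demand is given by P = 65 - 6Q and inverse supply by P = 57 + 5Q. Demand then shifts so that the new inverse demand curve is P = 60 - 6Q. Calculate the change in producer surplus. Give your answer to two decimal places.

-1.14

Initial equilibrium: Q_0 = 0.7273, P_0 = 60.6364; CS_0 = (1/2)(0.7273)(4.3636) = 1.5868, PS_0 = (1/2)(0.7273)(3.6364) = 1.3223.
New equilibrium: 60 - 6Q = 57 + 5Q gives Q_1 = 0.2727, P_1 = 58.3636; CS_1 = 0.2231, PS_1 = 0.186.
Change in producer surplus = 0.186 - 1.3223 = -1.1364.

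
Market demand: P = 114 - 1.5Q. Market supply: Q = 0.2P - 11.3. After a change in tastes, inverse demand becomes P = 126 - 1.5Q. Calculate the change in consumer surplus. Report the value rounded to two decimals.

Rewriting supply in inverse form: P = 56.5 + 5Q.
Initial equilibrium: Q_0 = 8.8462, P_0 = 100.7308; CS_0 = (1/2)(8.8462)(13.2692) = 58.6908, PS_0 = (1/2)(8.8462)(44.2308) = 195.6361.
New equilibrium: 126 - 1.5Q = 56.5 + 5Q gives Q_1 = 10.6923, P_1 = 109.9615; CS_1 = 85.7441, PS_1 = 285.8136.
Change in consumer surplus = 85.7441 - 58.6908 = 27.0533.

27.05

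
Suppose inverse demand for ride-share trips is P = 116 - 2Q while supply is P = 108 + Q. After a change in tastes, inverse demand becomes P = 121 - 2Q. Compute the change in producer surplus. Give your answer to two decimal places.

5.83

Initial equilibrium: Q_0 = 2.6667, P_0 = 110.6667; CS_0 = (1/2)(2.6667)(5.3333) = 7.1111, PS_0 = (1/2)(2.6667)(2.6667) = 3.5556.
New equilibrium: 121 - 2Q = 108 + Q gives Q_1 = 4.3333, P_1 = 112.3333; CS_1 = 18.7778, PS_1 = 9.3889.
Change in producer surplus = 9.3889 - 3.5556 = 5.8333.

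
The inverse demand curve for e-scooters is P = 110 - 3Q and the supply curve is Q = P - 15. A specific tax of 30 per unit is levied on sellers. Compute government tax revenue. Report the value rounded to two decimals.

487.50

Rewriting supply in inverse form: P = 15 + Q.
Pre-tax equilibrium: 110 - 3Q = 15 + Q gives Q* = 23.75, P* = 38.75.
A tax on sellers shifts supply up by 30: 110 - 3Q = 15 + Q + 30, so Q_t = 16.25. Buyers pay P_b = 61.25; sellers receive P_s = P_b - 30 = 31.25.
Revenue is the tax times quantity traded: 30 x 16.25 = 487.5.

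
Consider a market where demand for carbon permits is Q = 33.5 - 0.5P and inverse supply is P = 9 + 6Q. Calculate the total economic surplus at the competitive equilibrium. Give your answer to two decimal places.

210.25

Rewriting demand in inverse form: P = 67 - 2Q.
Set 67 - 2Q = 9 + 6Q, which gives 58 = 8Q, so Q* = 7.25 and P* = 67 - 2(7.25) = 52.5.
Total surplus is the full triangle between the curves from 0 to Q*: (1/2)(7.25)(67 - 9) = 210.25.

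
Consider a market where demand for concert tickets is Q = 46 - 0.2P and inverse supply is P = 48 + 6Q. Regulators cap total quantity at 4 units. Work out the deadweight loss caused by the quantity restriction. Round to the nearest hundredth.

865.64

Rewriting demand in inverse form: P = 230 - 5Q.
Without the quota, 230 - 5Q = 48 + 6Q gives Q* = 16.5455.
At Q = 4 the demand price is 230 - 5(4) = 210 and the supply price is 48 + 6(4) = 72.
Deadweight loss is the triangle between the curves from 4 to 16.5455: (1/2)(210 - 72)(16.5455 - 4) = 865.6364.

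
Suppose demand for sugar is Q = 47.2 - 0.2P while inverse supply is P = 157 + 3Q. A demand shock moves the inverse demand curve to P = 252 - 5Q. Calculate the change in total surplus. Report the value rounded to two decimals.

174.00

Rewriting demand in inverse form: P = 236 - 5Q.
Initial equilibrium: Q_0 = 9.875, P_0 = 186.625; CS_0 = (1/2)(9.875)(49.375) = 243.7891, PS_0 = (1/2)(9.875)(29.625) = 146.2734.
New equilibrium: 252 - 5Q = 157 + 3Q gives Q_1 = 11.875, P_1 = 192.625; CS_1 = 352.5391, PS_1 = 211.5234.
Change in total surplus = (352.5391 + 211.5234) - (243.7891 + 146.2734) = 174.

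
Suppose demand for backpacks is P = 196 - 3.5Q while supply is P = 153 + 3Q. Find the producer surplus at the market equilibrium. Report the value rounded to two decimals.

Set 196 - 3.5Q = 153 + 3Q, which gives 43 = 6.5Q, so Q* = 6.6154 and P* = 196 - 3.5(6.6154) = 172.8462.
Producer surplus is the triangle above supply below P*: (1/2)(6.6154)(172.8462 - 153) = (1/2)(6.6154)(19.8462) = 65.645.

65.64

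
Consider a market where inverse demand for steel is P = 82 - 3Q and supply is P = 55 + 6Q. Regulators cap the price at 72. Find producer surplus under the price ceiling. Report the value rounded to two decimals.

Free-market equilibrium: 82 - 3Q = 55 + 6Q gives Q* = 3, P* = 73.
At the ceiling price 72, quantity supplied is (72 - 55)/6 = 2.8333; supply is the short side, so Q = 2.8333 trades at P = 72.
PS is the triangle above supply below 72: (1/2)(2.8333)(72 - 55) = 24.0833.

24.08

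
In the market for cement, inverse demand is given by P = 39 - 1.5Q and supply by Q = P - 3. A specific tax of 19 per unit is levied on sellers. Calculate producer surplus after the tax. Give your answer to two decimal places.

Rewriting supply in inverse form: P = 3 + Q.
Pre-tax equilibrium: 39 - 1.5Q = 3 + Q gives Q* = 14.4, P* = 17.4.
A tax on sellers shifts supply up by 19: 39 - 1.5Q = 3 + Q + 19, so Q_t = 6.8. Buyers pay P_b = 28.8; sellers receive P_s = P_b - 19 = 9.8.
PS = (1/2)(Q_t)(P_s - 3) = (1/2)(6.8)(6.8) = 23.12.

23.12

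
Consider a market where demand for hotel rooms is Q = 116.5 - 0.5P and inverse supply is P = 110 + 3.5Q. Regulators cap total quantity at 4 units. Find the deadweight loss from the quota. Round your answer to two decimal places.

927.36

Rewriting demand in inverse form: P = 233 - 2Q.
Unrestricted equilibrium: Q* = (233 - 110)/(2 + 3.5) = 22.3636.
At Q = 4 the demand price is 233 - 2(4) = 225 and the supply price is 110 + 3.5(4) = 124.
DWL = (1/2)(gap between curves at 4) x (Q* - 4) = (1/2)(101)(18.3636) = 927.3636.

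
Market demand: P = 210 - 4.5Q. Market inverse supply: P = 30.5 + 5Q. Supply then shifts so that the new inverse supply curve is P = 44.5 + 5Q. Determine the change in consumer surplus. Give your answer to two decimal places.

-120.42

Initial equilibrium: Q_0 = 18.8947, P_0 = 124.9737; CS_0 = (1/2)(18.8947)(85.0263) = 803.2749, PS_0 = (1/2)(18.8947)(94.4737) = 892.5277.
New equilibrium: 210 - 4.5Q = 44.5 + 5Q gives Q_1 = 17.4211, P_1 = 131.6053; CS_1 = 682.8594, PS_1 = 758.7327.
Change in consumer surplus = 682.8594 - 803.2749 = -120.4155.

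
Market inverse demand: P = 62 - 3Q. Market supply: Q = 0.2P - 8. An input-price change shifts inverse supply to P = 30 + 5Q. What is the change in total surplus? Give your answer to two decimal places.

33.75

Rewriting supply in inverse form: P = 40 + 5Q.
Initial equilibrium: Q_0 = 2.75, P_0 = 53.75; CS_0 = (1/2)(2.75)(8.25) = 11.3438, PS_0 = (1/2)(2.75)(13.75) = 18.9062.
New equilibrium: 62 - 3Q = 30 + 5Q gives Q_1 = 4, P_1 = 50; CS_1 = 24, PS_1 = 40.
Change in total surplus = (24 + 40) - (11.3438 + 18.9062) = 33.75.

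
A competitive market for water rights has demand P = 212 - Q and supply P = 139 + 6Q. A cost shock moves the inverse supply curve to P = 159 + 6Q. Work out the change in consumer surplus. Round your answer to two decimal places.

-25.71

Initial equilibrium: Q_0 = 10.4286, P_0 = 201.5714; CS_0 = (1/2)(10.4286)(10.4286) = 54.3776, PS_0 = (1/2)(10.4286)(62.5714) = 326.2653.
New equilibrium: 212 - Q = 159 + 6Q gives Q_1 = 7.5714, P_1 = 204.4286; CS_1 = 28.6633, PS_1 = 171.9796.
Change in consumer surplus = 28.6633 - 54.3776 = -25.7143.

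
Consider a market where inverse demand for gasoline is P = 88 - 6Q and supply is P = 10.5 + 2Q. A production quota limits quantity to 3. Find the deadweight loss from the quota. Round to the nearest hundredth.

Unrestricted equilibrium: Q* = (88 - 10.5)/(6 + 2) = 9.6875.
At Q = 3 the demand price is 88 - 6(3) = 70 and the supply price is 10.5 + 2(3) = 16.5.
DWL = (1/2)(gap between curves at 3) x (Q* - 3) = (1/2)(53.5)(6.6875) = 178.8906.

178.89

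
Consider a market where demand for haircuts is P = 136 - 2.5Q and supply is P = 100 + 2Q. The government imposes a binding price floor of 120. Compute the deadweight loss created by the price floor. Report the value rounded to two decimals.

5.76

Free-market equilibrium: 136 - 2.5Q = 100 + 2Q gives Q* = 8, P* = 116.
At the floor price 120, quantity demanded is (136 - 120)/2.5 = 6.4; demand is the short side, so Q = 6.4 trades at P = 120.
The lost-trades triangle has base Q* - 6.4 = 1.6 and height equal to the gap between the curves at Q = 6.4, which is 120 - 112.8 = 7.2. DWL = (1/2)(1.6)(7.2) = 5.76.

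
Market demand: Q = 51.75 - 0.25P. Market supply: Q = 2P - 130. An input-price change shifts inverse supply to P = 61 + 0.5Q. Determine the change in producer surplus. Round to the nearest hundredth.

14.22

Rewriting demand in inverse form: P = 207 - 4Q.
Rewriting supply in inverse form: P = 65 + 0.5Q.
Initial equilibrium: Q_0 = 31.5556, P_0 = 80.7778; CS_0 = (1/2)(31.5556)(126.2222) = 1991.5062, PS_0 = (1/2)(31.5556)(15.7778) = 248.9383.
New equilibrium: 207 - 4Q = 61 + 0.5Q gives Q_1 = 32.4444, P_1 = 77.2222; CS_1 = 2105.284, PS_1 = 263.1605.
Change in producer surplus = 263.1605 - 248.9383 = 14.2222.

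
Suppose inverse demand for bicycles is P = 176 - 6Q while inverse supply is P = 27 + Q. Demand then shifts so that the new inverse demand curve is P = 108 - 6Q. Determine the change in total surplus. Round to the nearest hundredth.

Initial equilibrium: Q_0 = 21.2857, P_0 = 48.2857; CS_0 = (1/2)(21.2857)(127.7143) = 1359.2449, PS_0 = (1/2)(21.2857)(21.2857) = 226.5408.
New equilibrium: 108 - 6Q = 27 + Q gives Q_1 = 11.5714, P_1 = 38.5714; CS_1 = 401.6939, PS_1 = 66.949.
Change in total surplus = (401.6939 + 66.949) - (1359.2449 + 226.5408) = -1117.1429.

-1117.14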